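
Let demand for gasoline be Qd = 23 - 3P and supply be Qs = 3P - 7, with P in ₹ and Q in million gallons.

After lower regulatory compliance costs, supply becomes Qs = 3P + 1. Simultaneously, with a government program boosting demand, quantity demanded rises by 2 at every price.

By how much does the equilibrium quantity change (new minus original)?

Original equilibrium: 23 - 3P = 3P - 7 gives 30 = 6P, so P = 5 and Q = 8.
The shock moves the curves to Qd = 25 - 3P and Qs = 3P + 1.
Equate the new curves: 25 - 3P = 3P + 1, giving 24 = 6P, P = 4, Q = 13.
ΔQ = 13 − 8 = +5.

+5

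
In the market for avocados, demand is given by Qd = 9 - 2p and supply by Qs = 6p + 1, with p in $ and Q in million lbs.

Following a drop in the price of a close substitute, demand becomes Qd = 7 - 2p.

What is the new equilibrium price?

Original equilibrium: 9 - 2p = 6p + 1 gives 8 = 8p, so p = 1 and Q = 7.
The shock moves the curves to Qd = 7 - 2p and Qs = 6p + 1.
Equate the new curves: 7 - 2p = 6p + 1, giving 6 = 8p, p = 0.75, Q = 5.5.

0.75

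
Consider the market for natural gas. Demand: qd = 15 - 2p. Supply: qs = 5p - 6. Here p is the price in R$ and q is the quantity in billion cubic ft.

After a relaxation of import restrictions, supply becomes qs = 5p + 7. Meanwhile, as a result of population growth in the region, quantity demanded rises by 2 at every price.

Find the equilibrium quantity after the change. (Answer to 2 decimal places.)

14.14

Initially, 15 - 2p = 5p - 6, so 21 = 7p and p = 3, q = 9.
After the shift, demand is qd = 17 - 2p and supply is qs = 5p + 7.
Clearing the new market: 17 - 2p = 5p + 7, so p = 10/7 ≈ 1.4286 and q = 99/7 ≈ 14.1429.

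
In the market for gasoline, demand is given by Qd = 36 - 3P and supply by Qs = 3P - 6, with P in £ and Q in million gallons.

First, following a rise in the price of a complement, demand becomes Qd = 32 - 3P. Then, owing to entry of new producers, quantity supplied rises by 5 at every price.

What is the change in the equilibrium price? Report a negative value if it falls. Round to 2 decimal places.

-1.50

Before the shock: 36 - 3P = 3P - 6 ⇒ 42 = 6P ⇒ P = 7, Q = 15.
The new curves are Qd = 32 - 3P (demand) and Qs = 3P - 1 (supply).
Equate the new curves: 32 - 3P = 3P - 1, giving 33 = 6P, P = 5.5, Q = 15.5.
ΔP = 5.5 − 7 = -1.50.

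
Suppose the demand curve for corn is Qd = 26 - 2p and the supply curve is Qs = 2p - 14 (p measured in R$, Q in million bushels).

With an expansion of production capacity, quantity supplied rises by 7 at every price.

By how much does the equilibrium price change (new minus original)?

-1.75

Initially, 26 - 2p = 2p - 14, so 40 = 4p and p = 10, Q = 6.
The shock moves the curves to Qd = 26 - 2p and Qs = 2p - 7.
Setting them equal: 26 - 2p = 2p - 7 → 33 = 4p, so p = 8.25 and Q = 9.5.
Δp = 8.25 − 10 = -1.75.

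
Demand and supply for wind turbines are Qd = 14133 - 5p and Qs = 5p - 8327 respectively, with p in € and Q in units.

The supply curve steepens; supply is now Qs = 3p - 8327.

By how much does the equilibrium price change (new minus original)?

Initially, 14133 - 5p = 5p - 8327, so 22460 = 10p and p = 2246, Q = 2903.
The new curves are Qd = 14133 - 5p (demand) and Qs = 3p - 8327 (supply).
Setting them equal: 14133 - 5p = 3p - 8327 → 22460 = 8p, so p = 2807.5 and Q = 95.5.
Δp = 2807.5 − 2246 = +561.5.

+561.5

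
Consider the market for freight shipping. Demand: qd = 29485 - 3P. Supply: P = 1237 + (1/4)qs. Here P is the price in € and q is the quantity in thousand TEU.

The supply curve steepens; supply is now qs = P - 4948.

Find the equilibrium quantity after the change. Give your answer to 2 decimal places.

3660.25

Original equilibrium: 29485 - 3P = 4P - 4948 gives 34433 = 7P, so P = 4919 and q = 14728.
With the change applied: demand qd = 29485 - 3P, supply qs = P - 4948.
Clearing the new market: 29485 - 3P = P - 4948, so P = 8608.25 and q = 3660.25.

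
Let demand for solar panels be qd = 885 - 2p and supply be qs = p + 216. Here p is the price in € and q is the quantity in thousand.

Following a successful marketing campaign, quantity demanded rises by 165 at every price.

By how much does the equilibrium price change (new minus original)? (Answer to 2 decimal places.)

+55.00

Before the shock: 885 - 2p = p + 216 ⇒ 669 = 3p ⇒ p = 223, q = 439.
After the shift, demand is qd = 1050 - 2p and supply is qs = p + 216.
Equate the new curves: 1050 - 2p = p + 216, giving 834 = 3p, p = 278, q = 494.
Δp = 278 − 223 = +55.00.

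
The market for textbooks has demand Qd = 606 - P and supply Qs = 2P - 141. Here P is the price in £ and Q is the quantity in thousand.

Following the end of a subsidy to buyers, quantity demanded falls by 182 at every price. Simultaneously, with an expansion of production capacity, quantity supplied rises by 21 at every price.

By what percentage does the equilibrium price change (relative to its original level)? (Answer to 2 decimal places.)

-27.18

Original equilibrium: 606 - P = 2P - 141 gives 747 = 3P, so P = 249 and Q = 357.
The shock moves the curves to Qd = 424 - P and Qs = 2P - 120.
Setting them equal: 424 - P = 2P - 120 → 544 = 3P, so P = 544/3 ≈ 181.3333 and Q = 728/3 ≈ 242.6667.
%ΔP = (181.3333 − 249) / 249 × 100 = -27.18%.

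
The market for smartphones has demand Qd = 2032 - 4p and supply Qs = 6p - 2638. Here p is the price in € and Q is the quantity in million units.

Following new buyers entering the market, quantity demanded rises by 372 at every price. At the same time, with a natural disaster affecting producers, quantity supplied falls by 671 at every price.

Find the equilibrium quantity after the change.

118.8

Before the shock: 2032 - 4p = 6p - 2638 ⇒ 4670 = 10p ⇒ p = 467, Q = 164.
After the shift, demand is Qd = 2404 - 4p and supply is Qs = 6p - 3309.
Clearing the new market: 2404 - 4p = 6p - 3309, so p = 571.3 and Q = 118.8.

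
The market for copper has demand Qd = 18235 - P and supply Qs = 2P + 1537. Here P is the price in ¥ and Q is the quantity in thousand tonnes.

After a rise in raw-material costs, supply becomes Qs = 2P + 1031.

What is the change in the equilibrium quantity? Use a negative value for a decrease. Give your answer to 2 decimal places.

-168.67

Before the shock: 18235 - P = 2P + 1537 ⇒ 16698 = 3P ⇒ P = 5566, Q = 12669.
The new curves are Qd = 18235 - P (demand) and Qs = 2P + 1031 (supply).
Clearing the new market: 18235 - P = 2P + 1031, so P = 17204/3 ≈ 5734.6667 and Q = 37501/3 ≈ 12500.3333.
ΔQ = 12500.3333 − 12669 = -168.67.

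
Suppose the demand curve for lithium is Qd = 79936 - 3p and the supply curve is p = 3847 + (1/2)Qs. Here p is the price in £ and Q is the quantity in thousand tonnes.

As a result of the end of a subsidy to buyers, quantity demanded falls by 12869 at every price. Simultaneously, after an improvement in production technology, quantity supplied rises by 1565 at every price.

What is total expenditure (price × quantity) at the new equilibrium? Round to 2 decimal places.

338888696.48

Initially, 79936 - 3p = 2p - 7694, so 87630 = 5p and p = 17526, Q = 27358.
The shock moves the curves to Qd = 67067 - 3p and Qs = 2p - 6129.
Setting them equal: 67067 - 3p = 2p - 6129 → 73196 = 5p, so p = 14639.2 and Q = 23149.4.
New expenditure = 14639.2 × 23149.4 = 338888696.48.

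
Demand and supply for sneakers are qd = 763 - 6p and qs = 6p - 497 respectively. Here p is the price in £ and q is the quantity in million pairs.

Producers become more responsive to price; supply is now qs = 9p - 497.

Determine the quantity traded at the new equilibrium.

Initially, 763 - 6p = 6p - 497, so 1260 = 12p and p = 105, q = 133.
The shock moves the curves to qd = 763 - 6p and qs = 9p - 497.
Clearing the new market: 763 - 6p = 9p - 497, so p = 84 and q = 259.

259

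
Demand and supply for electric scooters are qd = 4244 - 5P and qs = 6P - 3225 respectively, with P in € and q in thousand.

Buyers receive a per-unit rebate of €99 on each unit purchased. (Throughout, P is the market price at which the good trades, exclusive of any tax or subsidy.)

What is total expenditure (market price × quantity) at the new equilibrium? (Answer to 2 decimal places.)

Initially, 4244 - 5P = 6P - 3225, so 7469 = 11P and P = 679, q = 849.
Since buyers' out-of-pocket price is the market price minus the rebate, the effective demand curve becomes qd = 4739 - 5P.
Setting them equal: 4739 - 5P = 6P - 3225 → 7964 = 11P, so P = 724 and q = 1119.
New expenditure = 724 × 1119 = 810156.00.

810156.00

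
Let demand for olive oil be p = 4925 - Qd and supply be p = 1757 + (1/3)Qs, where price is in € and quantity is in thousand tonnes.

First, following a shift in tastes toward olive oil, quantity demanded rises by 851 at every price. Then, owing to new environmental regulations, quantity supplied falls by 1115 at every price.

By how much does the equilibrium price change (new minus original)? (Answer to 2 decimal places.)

+491.50

Before the shock: 4925 - p = 3p - 5271 ⇒ 10196 = 4p ⇒ p = 2549, Q = 2376.
The new curves are Qd = 5776 - p (demand) and Qs = 3p - 6386 (supply).
Equate the new curves: 5776 - p = 3p - 6386, giving 12162 = 4p, p = 3040.5, Q = 2735.5.
Δp = 3040.5 − 2549 = +491.50.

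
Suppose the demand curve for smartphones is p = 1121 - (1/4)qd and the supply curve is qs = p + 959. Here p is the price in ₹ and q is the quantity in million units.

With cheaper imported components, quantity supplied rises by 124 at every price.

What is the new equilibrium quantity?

1763.2

Before the shock: 4484 - 4p = p + 959 ⇒ 3525 = 5p ⇒ p = 705, q = 1664.
After the shift, demand is qd = 4484 - 4p and supply is qs = p + 1083.
New equilibrium: 4484 - 4p = p + 1083 ⇒ 3401 = 5p ⇒ p = 680.2, q = 1763.2.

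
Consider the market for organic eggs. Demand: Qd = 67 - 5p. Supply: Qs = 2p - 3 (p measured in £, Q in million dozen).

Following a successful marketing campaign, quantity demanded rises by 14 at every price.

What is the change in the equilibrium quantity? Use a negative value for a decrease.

Before the shock: 67 - 5p = 2p - 3 ⇒ 70 = 7p ⇒ p = 10, Q = 17.
The new curves are Qd = 81 - 5p (demand) and Qs = 2p - 3 (supply).
Clearing the new market: 81 - 5p = 2p - 3, so p = 12 and Q = 21.
ΔQ = 21 − 17 = +4.

+4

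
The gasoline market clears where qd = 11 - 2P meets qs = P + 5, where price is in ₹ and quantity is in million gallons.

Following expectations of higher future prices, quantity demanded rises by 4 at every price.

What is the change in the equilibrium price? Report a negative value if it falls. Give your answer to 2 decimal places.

Solve the original market: 11 - 2P = P + 5, hence P = 2 and q = 7.
The shock moves the curves to qd = 15 - 2P and qs = P + 5.
Clearing the new market: 15 - 2P = P + 5, so P = 10/3 ≈ 3.3333 and q = 25/3 ≈ 8.3333.
ΔP = 3.3333 − 2 = +1.33.

+1.33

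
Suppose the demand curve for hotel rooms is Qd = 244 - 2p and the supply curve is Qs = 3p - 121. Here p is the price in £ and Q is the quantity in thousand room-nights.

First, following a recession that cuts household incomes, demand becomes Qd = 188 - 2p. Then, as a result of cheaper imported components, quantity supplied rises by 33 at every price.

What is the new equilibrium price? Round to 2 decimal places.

Original equilibrium: 244 - 2p = 3p - 121 gives 365 = 5p, so p = 73 and Q = 98.
The shock moves the curves to Qd = 188 - 2p and Qs = 3p - 88.
Setting them equal: 188 - 2p = 3p - 88 → 276 = 5p, so p = 55.2 and Q = 77.6.

55.20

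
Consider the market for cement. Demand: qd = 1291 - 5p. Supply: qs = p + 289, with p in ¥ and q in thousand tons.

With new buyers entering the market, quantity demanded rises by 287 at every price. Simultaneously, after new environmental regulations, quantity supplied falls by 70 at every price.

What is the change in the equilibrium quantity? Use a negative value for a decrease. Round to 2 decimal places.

-10.50

Before the shock: 1291 - 5p = p + 289 ⇒ 1002 = 6p ⇒ p = 167, q = 456.
The shock moves the curves to qd = 1578 - 5p and qs = p + 219.
Clearing the new market: 1578 - 5p = p + 219, so p = 226.5 and q = 445.5.
Δq = 445.5 − 456 = -10.50.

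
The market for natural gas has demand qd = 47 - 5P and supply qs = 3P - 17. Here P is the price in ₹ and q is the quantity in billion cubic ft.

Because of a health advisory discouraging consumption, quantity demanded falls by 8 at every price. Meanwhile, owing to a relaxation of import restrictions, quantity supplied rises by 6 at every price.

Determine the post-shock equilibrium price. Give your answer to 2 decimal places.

Initially, 47 - 5P = 3P - 17, so 64 = 8P and P = 8, q = 7.
The new curves are qd = 39 - 5P (demand) and qs = 3P - 11 (supply).
Setting them equal: 39 - 5P = 3P - 11 → 50 = 8P, so P = 6.25 and q = 7.75.

6.25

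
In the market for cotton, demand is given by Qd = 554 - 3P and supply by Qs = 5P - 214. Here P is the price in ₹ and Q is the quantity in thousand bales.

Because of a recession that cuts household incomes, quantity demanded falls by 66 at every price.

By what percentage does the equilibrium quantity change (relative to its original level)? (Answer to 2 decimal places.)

-15.51

Before the shock: 554 - 3P = 5P - 214 ⇒ 768 = 8P ⇒ P = 96, Q = 266.
With the change applied: demand Qd = 488 - 3P, supply Qs = 5P - 214.
New equilibrium: 488 - 3P = 5P - 214 ⇒ 702 = 8P ⇒ P = 87.75, Q = 224.75.
%ΔQ = (224.75 − 266) / 266 × 100 = -15.51%.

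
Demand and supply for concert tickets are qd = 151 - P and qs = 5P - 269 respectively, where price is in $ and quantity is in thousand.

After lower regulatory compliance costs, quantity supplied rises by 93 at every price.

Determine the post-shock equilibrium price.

54.5

Solve the original market: 151 - P = 5P - 269, hence P = 70 and q = 81.
The new curves are qd = 151 - P (demand) and qs = 5P - 176 (supply).
Setting them equal: 151 - P = 5P - 176 → 327 = 6P, so P = 54.5 and q = 96.5.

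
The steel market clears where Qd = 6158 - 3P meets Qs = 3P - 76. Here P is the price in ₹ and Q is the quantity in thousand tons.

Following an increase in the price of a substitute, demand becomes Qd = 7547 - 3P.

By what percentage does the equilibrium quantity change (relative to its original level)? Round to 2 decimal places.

Before the shock: 6158 - 3P = 3P - 76 ⇒ 6234 = 6P ⇒ P = 1039, Q = 3041.
After the shift, demand is Qd = 7547 - 3P and supply is Qs = 3P - 76.
Setting them equal: 7547 - 3P = 3P - 76 → 7623 = 6P, so P = 1270.5 and Q = 3735.5.
%ΔQ = (3735.5 − 3041) / 3041 × 100 = +22.84%.

+22.84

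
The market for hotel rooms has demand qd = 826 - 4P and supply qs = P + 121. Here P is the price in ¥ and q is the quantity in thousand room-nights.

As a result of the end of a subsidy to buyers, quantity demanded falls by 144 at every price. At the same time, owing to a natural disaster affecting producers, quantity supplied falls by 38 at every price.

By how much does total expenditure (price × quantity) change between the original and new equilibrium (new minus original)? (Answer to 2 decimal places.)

Before the shock: 826 - 4P = P + 121 ⇒ 705 = 5P ⇒ P = 141, q = 262.
The new curves are qd = 682 - 4P (demand) and qs = P + 83 (supply).
Setting them equal: 682 - 4P = P + 83 → 599 = 5P, so P = 119.8 and q = 202.8.
Expenditure moves from 141×262 = 36942 to 119.8×202.8 = 24295.44; change = -12646.56.

-12646.56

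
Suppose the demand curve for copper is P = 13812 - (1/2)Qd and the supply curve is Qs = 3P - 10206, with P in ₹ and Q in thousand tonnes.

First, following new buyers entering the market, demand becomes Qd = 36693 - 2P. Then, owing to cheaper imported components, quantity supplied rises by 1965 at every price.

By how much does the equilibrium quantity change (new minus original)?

+6227.4

Original equilibrium: 27624 - 2P = 3P - 10206 gives 37830 = 5P, so P = 7566 and Q = 12492.
The new curves are Qd = 36693 - 2P (demand) and Qs = 3P - 8241 (supply).
Clearing the new market: 36693 - 2P = 3P - 8241, so P = 8986.8 and Q = 18719.4.
ΔQ = 18719.4 − 12492 = +6227.4.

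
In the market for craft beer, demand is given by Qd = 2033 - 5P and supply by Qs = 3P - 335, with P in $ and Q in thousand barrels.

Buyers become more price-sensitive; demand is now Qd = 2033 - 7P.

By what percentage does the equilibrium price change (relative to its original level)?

-20

Solve the original market: 2033 - 5P = 3P - 335, hence P = 296 and Q = 553.
The new curves are Qd = 2033 - 7P (demand) and Qs = 3P - 335 (supply).
New equilibrium: 2033 - 7P = 3P - 335 ⇒ 2368 = 10P ⇒ P = 236.8, Q = 375.4.
%ΔP = (236.8 − 296) / 296 × 100 = -20%.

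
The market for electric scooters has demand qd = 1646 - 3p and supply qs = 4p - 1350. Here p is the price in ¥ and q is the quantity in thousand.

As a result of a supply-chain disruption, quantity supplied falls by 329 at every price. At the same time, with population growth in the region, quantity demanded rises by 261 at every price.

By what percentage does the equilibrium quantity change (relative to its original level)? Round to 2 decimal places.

Before the shock: 1646 - 3p = 4p - 1350 ⇒ 2996 = 7p ⇒ p = 428, q = 362.
The new curves are qd = 1907 - 3p (demand) and qs = 4p - 1679 (supply).
Setting them equal: 1907 - 3p = 4p - 1679 → 3586 = 7p, so p = 3586/7 ≈ 512.2857 and q = 2591/7 ≈ 370.1429.
%Δq = (370.1429 − 362) / 362 × 100 = +2.25%.

+2.25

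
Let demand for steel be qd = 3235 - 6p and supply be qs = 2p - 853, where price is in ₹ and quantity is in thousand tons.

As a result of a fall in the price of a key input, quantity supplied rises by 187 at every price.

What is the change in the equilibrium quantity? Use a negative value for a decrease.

Before the shock: 3235 - 6p = 2p - 853 ⇒ 4088 = 8p ⇒ p = 511, q = 169.
The shock moves the curves to qd = 3235 - 6p and qs = 2p - 666.
Setting them equal: 3235 - 6p = 2p - 666 → 3901 = 8p, so p = 487.625 and q = 309.25.
Δq = 309.25 − 169 = +140.25.

+140.25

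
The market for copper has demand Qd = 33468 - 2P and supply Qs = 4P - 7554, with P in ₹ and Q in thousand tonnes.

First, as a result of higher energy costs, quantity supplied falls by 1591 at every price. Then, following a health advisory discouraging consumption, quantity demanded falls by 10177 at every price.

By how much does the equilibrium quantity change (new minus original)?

Solve the original market: 33468 - 2P = 4P - 7554, hence P = 6837 and Q = 19794.
The new curves are Qd = 23291 - 2P (demand) and Qs = 4P - 9145 (supply).
New equilibrium: 23291 - 2P = 4P - 9145 ⇒ 32436 = 6P ⇒ P = 5406, Q = 12479.
ΔQ = 12479 − 19794 = -7315.

-7315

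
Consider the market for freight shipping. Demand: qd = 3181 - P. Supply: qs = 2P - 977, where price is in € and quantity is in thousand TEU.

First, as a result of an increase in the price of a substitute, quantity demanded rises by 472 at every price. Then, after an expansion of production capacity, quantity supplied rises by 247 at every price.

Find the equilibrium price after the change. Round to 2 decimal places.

Before the shock: 3181 - P = 2P - 977 ⇒ 4158 = 3P ⇒ P = 1386, q = 1795.
With the change applied: demand qd = 3653 - P, supply qs = 2P - 730.
New equilibrium: 3653 - P = 2P - 730 ⇒ 4383 = 3P ⇒ P = 1461, q = 2192.

1461.00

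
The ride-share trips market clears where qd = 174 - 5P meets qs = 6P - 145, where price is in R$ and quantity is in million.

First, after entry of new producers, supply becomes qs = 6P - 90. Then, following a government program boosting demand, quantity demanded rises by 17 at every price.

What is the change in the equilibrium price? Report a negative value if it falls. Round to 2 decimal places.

Solve the original market: 174 - 5P = 6P - 145, hence P = 29 and q = 29.
The new curves are qd = 191 - 5P (demand) and qs = 6P - 90 (supply).
Clearing the new market: 191 - 5P = 6P - 90, so P = 281/11 ≈ 25.5455 and q = 696/11 ≈ 63.2727.
ΔP = 25.5455 − 29 = -3.45.

-3.45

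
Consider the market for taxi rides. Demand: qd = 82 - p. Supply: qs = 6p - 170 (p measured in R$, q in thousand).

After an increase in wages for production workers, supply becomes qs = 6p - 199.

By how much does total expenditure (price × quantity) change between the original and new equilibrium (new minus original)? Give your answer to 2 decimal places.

Initially, 82 - p = 6p - 170, so 252 = 7p and p = 36, q = 46.
The new curves are qd = 82 - p (demand) and qs = 6p - 199 (supply).
Equate the new curves: 82 - p = 6p - 199, giving 281 = 7p, p = 281/7 ≈ 40.1429, q = 293/7 ≈ 41.8571.
Expenditure moves from 36×46 = 1656 to 40.1429×41.8571 = 1680.2653; change = +24.27.

+24.27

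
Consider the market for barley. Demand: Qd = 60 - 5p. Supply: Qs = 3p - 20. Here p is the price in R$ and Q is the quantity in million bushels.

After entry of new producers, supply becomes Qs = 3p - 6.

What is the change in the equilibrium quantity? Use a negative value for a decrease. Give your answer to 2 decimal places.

Before the shock: 60 - 5p = 3p - 20 ⇒ 80 = 8p ⇒ p = 10, Q = 10.
With the change applied: demand Qd = 60 - 5p, supply Qs = 3p - 6.
New equilibrium: 60 - 5p = 3p - 6 ⇒ 66 = 8p ⇒ p = 8.25, Q = 18.75.
ΔQ = 18.75 − 10 = +8.75.

+8.75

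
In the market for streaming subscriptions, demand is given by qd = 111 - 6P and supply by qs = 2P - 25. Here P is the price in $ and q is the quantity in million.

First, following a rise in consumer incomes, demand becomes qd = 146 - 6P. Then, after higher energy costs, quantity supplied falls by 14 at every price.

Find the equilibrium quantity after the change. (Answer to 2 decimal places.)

7.25

Solve the original market: 111 - 6P = 2P - 25, hence P = 17 and q = 9.
The shock moves the curves to qd = 146 - 6P and qs = 2P - 39.
Setting them equal: 146 - 6P = 2P - 39 → 185 = 8P, so P = 23.125 and q = 7.25.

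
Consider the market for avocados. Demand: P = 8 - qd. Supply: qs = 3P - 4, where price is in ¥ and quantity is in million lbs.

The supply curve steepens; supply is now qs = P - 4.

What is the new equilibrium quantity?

2

Initially, 8 - P = 3P - 4, so 12 = 4P and P = 3, q = 5.
The shock moves the curves to qd = 8 - P and qs = P - 4.
Setting them equal: 8 - P = P - 4 → 12 = 2P, so P = 6 and q = 2.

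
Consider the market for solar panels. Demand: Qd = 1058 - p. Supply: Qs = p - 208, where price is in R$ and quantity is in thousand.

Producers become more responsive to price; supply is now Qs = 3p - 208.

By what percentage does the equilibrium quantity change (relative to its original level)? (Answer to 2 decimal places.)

+74.47

Original equilibrium: 1058 - p = p - 208 gives 1266 = 2p, so p = 633 and Q = 425.
After the shift, demand is Qd = 1058 - p and supply is Qs = 3p - 208.
Equate the new curves: 1058 - p = 3p - 208, giving 1266 = 4p, p = 316.5, Q = 741.5.
%ΔQ = (741.5 − 425) / 425 × 100 = +74.47%.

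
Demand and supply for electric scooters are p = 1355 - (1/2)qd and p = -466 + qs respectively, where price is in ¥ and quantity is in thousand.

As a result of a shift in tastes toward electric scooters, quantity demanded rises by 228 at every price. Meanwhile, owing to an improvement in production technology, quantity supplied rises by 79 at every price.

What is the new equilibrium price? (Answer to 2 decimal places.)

797.67

Initially, 2710 - 2p = p + 466, so 2244 = 3p and p = 748, q = 1214.
The new curves are qd = 2938 - 2p (demand) and qs = p + 545 (supply).
Setting them equal: 2938 - 2p = p + 545 → 2393 = 3p, so p = 2393/3 ≈ 797.6667 and q = 4028/3 ≈ 1342.6667.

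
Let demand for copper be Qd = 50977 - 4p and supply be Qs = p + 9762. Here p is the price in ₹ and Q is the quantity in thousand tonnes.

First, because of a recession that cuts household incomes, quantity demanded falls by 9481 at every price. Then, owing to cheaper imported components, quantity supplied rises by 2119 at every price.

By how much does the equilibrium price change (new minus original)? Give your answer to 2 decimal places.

-2320.00

Before the shock: 50977 - 4p = p + 9762 ⇒ 41215 = 5p ⇒ p = 8243, Q = 18005.
After the shift, demand is Qd = 41496 - 4p and supply is Qs = p + 11881.
Equate the new curves: 41496 - 4p = p + 11881, giving 29615 = 5p, p = 5923, Q = 17804.
Δp = 5923 − 8243 = -2320.00.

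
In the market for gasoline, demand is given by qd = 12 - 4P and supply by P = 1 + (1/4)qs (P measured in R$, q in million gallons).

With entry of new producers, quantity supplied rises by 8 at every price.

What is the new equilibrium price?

Original equilibrium: 12 - 4P = 4P - 4 gives 16 = 8P, so P = 2 and q = 4.
The new curves are qd = 12 - 4P (demand) and qs = 4P + 4 (supply).
New equilibrium: 12 - 4P = 4P + 4 ⇒ 8 = 8P ⇒ P = 1, q = 8.

1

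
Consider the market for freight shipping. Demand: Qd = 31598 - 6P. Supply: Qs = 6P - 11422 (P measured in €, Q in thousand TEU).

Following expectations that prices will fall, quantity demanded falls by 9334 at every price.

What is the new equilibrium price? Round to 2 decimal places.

Solve the original market: 31598 - 6P = 6P - 11422, hence P = 3585 and Q = 10088.
The new curves are Qd = 22264 - 6P (demand) and Qs = 6P - 11422 (supply).
Setting them equal: 22264 - 6P = 6P - 11422 → 33686 = 12P, so P = 16843/6 ≈ 2807.1667 and Q = 5421.

2807.17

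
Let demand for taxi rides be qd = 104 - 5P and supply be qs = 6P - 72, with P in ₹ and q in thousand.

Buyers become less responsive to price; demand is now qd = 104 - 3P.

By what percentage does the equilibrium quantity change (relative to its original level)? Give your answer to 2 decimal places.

+88.89

Initially, 104 - 5P = 6P - 72, so 176 = 11P and P = 16, q = 24.
The new curves are qd = 104 - 3P (demand) and qs = 6P - 72 (supply).
New equilibrium: 104 - 3P = 6P - 72 ⇒ 176 = 9P ⇒ P = 176/9 ≈ 19.5556, q = 136/3 ≈ 45.3333.
%Δq = (45.3333 − 24) / 24 × 100 = +88.89%.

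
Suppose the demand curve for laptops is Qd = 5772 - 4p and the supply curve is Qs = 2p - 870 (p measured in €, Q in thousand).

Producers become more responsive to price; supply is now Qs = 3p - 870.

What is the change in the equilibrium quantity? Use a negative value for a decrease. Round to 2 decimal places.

Original equilibrium: 5772 - 4p = 2p - 870 gives 6642 = 6p, so p = 1107 and Q = 1344.
After the shift, demand is Qd = 5772 - 4p and supply is Qs = 3p - 870.
Setting them equal: 5772 - 4p = 3p - 870 → 6642 = 7p, so p = 6642/7 ≈ 948.8571 and Q = 13836/7 ≈ 1976.5714.
ΔQ = 1976.5714 − 1344 = +632.57.

+632.57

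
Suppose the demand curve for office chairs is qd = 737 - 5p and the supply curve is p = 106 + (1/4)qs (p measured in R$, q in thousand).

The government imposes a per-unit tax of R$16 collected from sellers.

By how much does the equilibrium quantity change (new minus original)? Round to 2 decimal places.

-35.56

Initially, 737 - 5p = 4p - 424, so 1161 = 9p and p = 129, q = 92.
Since sellers keep the price net of the tax, the effective supply curve becomes qs = 4p - 488.
Setting them equal: 737 - 5p = 4p - 488 → 1225 = 9p, so p = 1225/9 ≈ 136.1111 and q = 508/9 ≈ 56.4444.
Δq = 56.4444 − 92 = -35.56.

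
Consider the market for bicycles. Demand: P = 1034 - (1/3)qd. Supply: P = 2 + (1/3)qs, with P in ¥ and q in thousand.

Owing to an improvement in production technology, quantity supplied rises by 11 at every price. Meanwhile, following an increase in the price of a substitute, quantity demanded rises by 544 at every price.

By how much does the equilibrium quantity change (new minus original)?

Initially, 3102 - 3P = 3P - 6, so 3108 = 6P and P = 518, q = 1548.
The new curves are qd = 3646 - 3P (demand) and qs = 3P + 5 (supply).
Equate the new curves: 3646 - 3P = 3P + 5, giving 3641 = 6P, P = 3641/6 ≈ 606.8333, q = 1825.5.
Δq = 1825.5 − 1548 = +277.5.

+277.5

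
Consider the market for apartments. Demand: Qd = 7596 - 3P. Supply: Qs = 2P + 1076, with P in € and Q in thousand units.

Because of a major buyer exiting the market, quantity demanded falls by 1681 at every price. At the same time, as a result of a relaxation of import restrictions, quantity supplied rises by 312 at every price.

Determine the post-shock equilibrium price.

905.4

Initially, 7596 - 3P = 2P + 1076, so 6520 = 5P and P = 1304, Q = 3684.
The new curves are Qd = 5915 - 3P (demand) and Qs = 2P + 1388 (supply).
Clearing the new market: 5915 - 3P = 2P + 1388, so P = 905.4 and Q = 3198.8.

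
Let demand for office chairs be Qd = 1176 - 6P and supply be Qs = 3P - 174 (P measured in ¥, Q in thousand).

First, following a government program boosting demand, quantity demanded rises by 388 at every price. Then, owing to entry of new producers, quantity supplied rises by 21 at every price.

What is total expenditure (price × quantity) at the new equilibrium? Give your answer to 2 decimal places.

79999.48

Before the shock: 1176 - 6P = 3P - 174 ⇒ 1350 = 9P ⇒ P = 150, Q = 276.
After the shift, demand is Qd = 1564 - 6P and supply is Qs = 3P - 153.
New equilibrium: 1564 - 6P = 3P - 153 ⇒ 1717 = 9P ⇒ P = 1717/9 ≈ 190.7778, Q = 1258/3 ≈ 419.3333.
New expenditure = 190.7778 × 419.3333 = 79999.48.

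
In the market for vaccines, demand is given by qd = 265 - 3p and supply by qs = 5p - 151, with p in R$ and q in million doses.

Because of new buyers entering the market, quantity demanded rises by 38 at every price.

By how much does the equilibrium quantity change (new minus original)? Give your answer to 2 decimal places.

+23.75

Initially, 265 - 3p = 5p - 151, so 416 = 8p and p = 52, q = 109.
The shock moves the curves to qd = 303 - 3p and qs = 5p - 151.
Setting them equal: 303 - 3p = 5p - 151 → 454 = 8p, so p = 56.75 and q = 132.75.
Δq = 132.75 − 109 = +23.75.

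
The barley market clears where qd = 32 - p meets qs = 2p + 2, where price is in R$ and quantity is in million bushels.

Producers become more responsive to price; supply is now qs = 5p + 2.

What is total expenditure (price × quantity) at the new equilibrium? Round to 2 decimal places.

Original equilibrium: 32 - p = 2p + 2 gives 30 = 3p, so p = 10 and q = 22.
With the change applied: demand qd = 32 - p, supply qs = 5p + 2.
New equilibrium: 32 - p = 5p + 2 ⇒ 30 = 6p ⇒ p = 5, q = 27.
New expenditure = 5 × 27 = 135.00.

135.00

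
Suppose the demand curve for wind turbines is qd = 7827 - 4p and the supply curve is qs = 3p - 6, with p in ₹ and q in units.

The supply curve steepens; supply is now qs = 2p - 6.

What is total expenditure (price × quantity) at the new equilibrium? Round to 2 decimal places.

3400827.50

Before the shock: 7827 - 4p = 3p - 6 ⇒ 7833 = 7p ⇒ p = 1119, q = 3351.
The shock moves the curves to qd = 7827 - 4p and qs = 2p - 6.
Equate the new curves: 7827 - 4p = 2p - 6, giving 7833 = 6p, p = 1305.5, q = 2605.
New expenditure = 1305.5 × 2605 = 3400827.50.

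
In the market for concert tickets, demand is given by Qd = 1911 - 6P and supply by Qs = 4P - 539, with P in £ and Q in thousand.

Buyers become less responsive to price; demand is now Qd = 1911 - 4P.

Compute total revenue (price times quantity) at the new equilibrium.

Before the shock: 1911 - 6P = 4P - 539 ⇒ 2450 = 10P ⇒ P = 245, Q = 441.
After the shift, demand is Qd = 1911 - 4P and supply is Qs = 4P - 539.
Setting them equal: 1911 - 4P = 4P - 539 → 2450 = 8P, so P = 306.25 and Q = 686.
New expenditure = 306.25 × 686 = 210087.5.

210087.5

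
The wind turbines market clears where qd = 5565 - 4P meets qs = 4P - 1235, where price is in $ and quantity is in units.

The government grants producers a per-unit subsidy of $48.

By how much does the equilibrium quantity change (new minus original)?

Original equilibrium: 5565 - 4P = 4P - 1235 gives 6800 = 8P, so P = 850 and q = 2165.
Since sellers receive the price plus the subsidy, the effective supply curve becomes qs = 4P - 1043.
Equate the new curves: 5565 - 4P = 4P - 1043, giving 6608 = 8P, P = 826, q = 2261.
Δq = 2261 − 2165 = +96.

+96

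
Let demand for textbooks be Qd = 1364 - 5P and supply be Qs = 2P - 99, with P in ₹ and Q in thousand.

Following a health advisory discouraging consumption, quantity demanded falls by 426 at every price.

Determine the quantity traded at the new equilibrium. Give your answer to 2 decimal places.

197.29

Solve the original market: 1364 - 5P = 2P - 99, hence P = 209 and Q = 319.
The new curves are Qd = 938 - 5P (demand) and Qs = 2P - 99 (supply).
Equate the new curves: 938 - 5P = 2P - 99, giving 1037 = 7P, P = 1037/7 ≈ 148.1429, Q = 1381/7 ≈ 197.2857.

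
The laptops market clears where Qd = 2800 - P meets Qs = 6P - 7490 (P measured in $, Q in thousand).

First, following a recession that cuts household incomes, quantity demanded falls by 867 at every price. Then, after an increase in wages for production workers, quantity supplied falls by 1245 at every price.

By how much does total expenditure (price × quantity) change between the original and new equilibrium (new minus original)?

-1331784

Initially, 2800 - P = 6P - 7490, so 10290 = 7P and P = 1470, Q = 1330.
The new curves are Qd = 1933 - P (demand) and Qs = 6P - 8735 (supply).
Clearing the new market: 1933 - P = 6P - 8735, so P = 1524 and Q = 409.
Expenditure moves from 1470×1330 = 1955100 to 1524×409 = 623316; change = -1331784.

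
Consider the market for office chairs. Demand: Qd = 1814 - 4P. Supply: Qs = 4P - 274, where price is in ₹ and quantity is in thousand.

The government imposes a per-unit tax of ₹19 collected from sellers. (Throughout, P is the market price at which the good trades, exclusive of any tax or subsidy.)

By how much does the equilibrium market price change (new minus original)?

+9.5

Before the shock: 1814 - 4P = 4P - 274 ⇒ 2088 = 8P ⇒ P = 261, Q = 770.
Since sellers keep the price net of the tax, the effective supply curve becomes Qs = 4P - 350.
Clearing the new market: 1814 - 4P = 4P - 350, so P = 270.5 and Q = 732.
ΔP = 270.5 − 261 = +9.5.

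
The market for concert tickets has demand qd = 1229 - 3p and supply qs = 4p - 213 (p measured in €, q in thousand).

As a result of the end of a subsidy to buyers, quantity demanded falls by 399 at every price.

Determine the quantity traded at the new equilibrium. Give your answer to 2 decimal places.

Before the shock: 1229 - 3p = 4p - 213 ⇒ 1442 = 7p ⇒ p = 206, q = 611.
The new curves are qd = 830 - 3p (demand) and qs = 4p - 213 (supply).
Clearing the new market: 830 - 3p = 4p - 213, so p = 149 and q = 383.

383.00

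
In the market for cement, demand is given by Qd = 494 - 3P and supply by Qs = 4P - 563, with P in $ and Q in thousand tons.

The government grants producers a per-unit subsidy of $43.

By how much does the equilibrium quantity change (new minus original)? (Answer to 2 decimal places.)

Before the shock: 494 - 3P = 4P - 563 ⇒ 1057 = 7P ⇒ P = 151, Q = 41.
Since sellers receive the price plus the subsidy, the effective supply curve becomes Qs = 4P - 391.
Clearing the new market: 494 - 3P = 4P - 391, so P = 885/7 ≈ 126.4286 and Q = 803/7 ≈ 114.7143.
ΔQ = 114.7143 − 41 = +73.71.

+73.71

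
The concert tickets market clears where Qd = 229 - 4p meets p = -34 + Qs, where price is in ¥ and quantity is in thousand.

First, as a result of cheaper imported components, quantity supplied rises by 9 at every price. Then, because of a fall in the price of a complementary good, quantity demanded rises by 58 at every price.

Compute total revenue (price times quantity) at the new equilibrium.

4479.84

Solve the original market: 229 - 4p = p + 34, hence p = 39 and Q = 73.
After the shift, demand is Qd = 287 - 4p and supply is Qs = p + 43.
Setting them equal: 287 - 4p = p + 43 → 244 = 5p, so p = 48.8 and Q = 91.8.
New expenditure = 48.8 × 91.8 = 4479.84.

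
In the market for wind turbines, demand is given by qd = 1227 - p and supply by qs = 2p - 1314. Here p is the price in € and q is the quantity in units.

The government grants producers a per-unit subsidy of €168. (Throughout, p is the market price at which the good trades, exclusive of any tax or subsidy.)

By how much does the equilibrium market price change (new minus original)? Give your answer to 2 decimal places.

Solve the original market: 1227 - p = 2p - 1314, hence p = 847 and q = 380.
Since sellers receive the price plus the subsidy, the effective supply curve becomes qs = 2p - 978.
Equate the new curves: 1227 - p = 2p - 978, giving 2205 = 3p, p = 735, q = 492.
Δp = 735 − 847 = -112.00.

-112.00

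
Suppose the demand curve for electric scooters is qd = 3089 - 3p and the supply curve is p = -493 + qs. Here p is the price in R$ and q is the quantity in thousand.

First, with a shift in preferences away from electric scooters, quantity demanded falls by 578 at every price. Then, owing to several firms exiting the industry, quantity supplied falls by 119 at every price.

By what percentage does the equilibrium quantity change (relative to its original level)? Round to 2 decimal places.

-20.47

Original equilibrium: 3089 - 3p = p + 493 gives 2596 = 4p, so p = 649 and q = 1142.
With the change applied: demand qd = 2511 - 3p, supply qs = p + 374.
Setting them equal: 2511 - 3p = p + 374 → 2137 = 4p, so p = 534.25 and q = 908.25.
%Δq = (908.25 − 1142) / 1142 × 100 = -20.47%.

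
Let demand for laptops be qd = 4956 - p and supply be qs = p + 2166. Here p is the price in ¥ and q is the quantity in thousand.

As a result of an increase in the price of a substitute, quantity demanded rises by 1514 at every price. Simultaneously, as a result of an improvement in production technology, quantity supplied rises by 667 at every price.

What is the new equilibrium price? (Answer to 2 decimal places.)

1818.50

Initially, 4956 - p = p + 2166, so 2790 = 2p and p = 1395, q = 3561.
The new curves are qd = 6470 - p (demand) and qs = p + 2833 (supply).
New equilibrium: 6470 - p = p + 2833 ⇒ 3637 = 2p ⇒ p = 1818.5, q = 4651.5.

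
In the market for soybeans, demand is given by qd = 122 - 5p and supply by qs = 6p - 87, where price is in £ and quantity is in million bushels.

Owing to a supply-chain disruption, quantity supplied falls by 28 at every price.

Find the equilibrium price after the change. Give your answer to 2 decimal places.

Before the shock: 122 - 5p = 6p - 87 ⇒ 209 = 11p ⇒ p = 19, q = 27.
With the change applied: demand qd = 122 - 5p, supply qs = 6p - 115.
Clearing the new market: 122 - 5p = 6p - 115, so p = 237/11 ≈ 21.5455 and q = 157/11 ≈ 14.2727.

21.55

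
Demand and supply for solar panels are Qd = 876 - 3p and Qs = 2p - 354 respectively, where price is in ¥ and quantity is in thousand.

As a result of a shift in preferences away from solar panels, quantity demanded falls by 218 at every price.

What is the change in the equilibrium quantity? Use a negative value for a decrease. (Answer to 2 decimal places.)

Solve the original market: 876 - 3p = 2p - 354, hence p = 246 and Q = 138.
With the change applied: demand Qd = 658 - 3p, supply Qs = 2p - 354.
Equate the new curves: 658 - 3p = 2p - 354, giving 1012 = 5p, p = 202.4, Q = 50.8.
ΔQ = 50.8 − 138 = -87.20.

-87.20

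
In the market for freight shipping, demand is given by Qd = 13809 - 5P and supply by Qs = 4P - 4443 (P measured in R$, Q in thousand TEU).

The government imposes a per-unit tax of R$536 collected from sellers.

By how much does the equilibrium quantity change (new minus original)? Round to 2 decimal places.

-1191.11

Initially, 13809 - 5P = 4P - 4443, so 18252 = 9P and P = 2028, Q = 3669.
Since sellers keep the price net of the tax, the effective supply curve becomes Qs = 4P - 6587.
New equilibrium: 13809 - 5P = 4P - 6587 ⇒ 20396 = 9P ⇒ P = 20396/9 ≈ 2266.2222, Q = 22301/9 ≈ 2477.8889.
ΔQ = 2477.8889 − 3669 = -1191.11.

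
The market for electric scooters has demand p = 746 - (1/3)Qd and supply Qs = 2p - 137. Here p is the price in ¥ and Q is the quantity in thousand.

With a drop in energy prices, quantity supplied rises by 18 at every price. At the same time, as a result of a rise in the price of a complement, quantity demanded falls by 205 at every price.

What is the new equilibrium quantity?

741.8

Original equilibrium: 2238 - 3p = 2p - 137 gives 2375 = 5p, so p = 475 and Q = 813.
The new curves are Qd = 2033 - 3p (demand) and Qs = 2p - 119 (supply).
New equilibrium: 2033 - 3p = 2p - 119 ⇒ 2152 = 5p ⇒ p = 430.4, Q = 741.8.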